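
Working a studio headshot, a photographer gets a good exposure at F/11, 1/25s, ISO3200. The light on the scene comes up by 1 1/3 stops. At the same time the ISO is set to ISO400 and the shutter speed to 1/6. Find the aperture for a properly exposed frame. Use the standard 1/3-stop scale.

f/13

Scene light: 1 1/3 stops brighter.
ISO: 3200 → 2500 → 2000 → 1600 → 1250 → 1000 → 800 → 640 → 500 → 400 — 3 stops lower (darker).
Shutter speed: 1/25 → 1/20 → 1/15 → 1/13 → 1/10 → 1/8 → 1/6 — 2 stops longer (brighter).
Net so far: 1/3 stop brighter. Aperture: f/11 → f/13.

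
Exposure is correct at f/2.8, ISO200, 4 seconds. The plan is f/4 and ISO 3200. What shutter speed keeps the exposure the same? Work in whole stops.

Aperture: f/2.8 → f/4 — 1 stop stopped down (darker).
ISO: 200 → 400 → 800 → 1600 → 3200 — 4 stops raised (brighter).
Net change so far: 3 stops brighter. Offset with the shutter speed: 4 → 2 → 1 → 1/2.

1/2s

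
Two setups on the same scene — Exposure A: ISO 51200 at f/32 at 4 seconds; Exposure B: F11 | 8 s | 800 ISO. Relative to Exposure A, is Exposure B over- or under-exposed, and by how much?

Aperture: f/32 → f/22 → f/16 → f/11 — 3 stops wider (brighter).
Shutter speed: 4 → 8 — 1 stop longer (brighter).
ISO: 51200 → 25600 → 12800 → 6400 → 3200 → 1600 → 800 — 6 stops dropped (darker).
Net: +3 +1 −6 = −2 stops.

2 stops darker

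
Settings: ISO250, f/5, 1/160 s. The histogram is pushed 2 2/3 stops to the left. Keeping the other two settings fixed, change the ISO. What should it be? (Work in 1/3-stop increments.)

Underexposed by 2 2/3 stops → need 2 2/3 stops brighter.
ISO: 250 → 320 → 400 → 500 → 640 → 800 → 1000 → 1250 → 1600.

ISO 1600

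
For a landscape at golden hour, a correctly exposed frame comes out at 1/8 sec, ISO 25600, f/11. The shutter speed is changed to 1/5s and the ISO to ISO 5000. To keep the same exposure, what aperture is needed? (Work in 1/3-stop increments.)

Shutter speed: 1/8 → 1/6 → 1/5 — 2/3 stop slower (brighter).
ISO: 25600 → 20000 → 16000 → 12800 → 10000 → 8000 → 6400 → 5000 — 2 1/3 stops lower (darker).
Net change so far: 1 2/3 stops darker. Offset with the aperture: f/11 → f/10 → f/9 → f/8 → f/7.1 → f/6.3.

f/6.3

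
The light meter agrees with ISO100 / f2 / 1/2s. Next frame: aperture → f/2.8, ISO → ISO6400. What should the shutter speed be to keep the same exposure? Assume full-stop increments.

1/60s

Aperture: f/2 → f/2.8 — 1 stop stopped down (darker).
ISO: 100 → 200 → 400 → 800 → 1600 → 3200 → 6400 — 6 stops higher (brighter).
Net change so far: 5 stops brighter. Offset with the shutter speed: 1/2 → 1/4 → 1/8 → 1/15 → 1/30 → 1/60.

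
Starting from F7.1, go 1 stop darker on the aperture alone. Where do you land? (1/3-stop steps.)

f/10

Aperture: f/7.1 → f/8 → f/9 → f/10 — 1 stop narrower (darker).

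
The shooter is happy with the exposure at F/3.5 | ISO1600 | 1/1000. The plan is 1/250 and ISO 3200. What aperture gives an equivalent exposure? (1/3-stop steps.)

f/10

Shutter speed: 1/1000 → 1/800 → 1/640 → 1/500 → 1/400 → 1/320 → 1/250 — 2 stops slower (brighter).
ISO: 1600 → 2000 → 2500 → 3200 — 1 stop higher (brighter).
Net change so far: 3 stops brighter. Offset with the aperture: f/3.5 → f/4 → f/4.5 → f/5 → f/5.6 → f/6.3 → f/7.1 → f/8 → f/9 → f/10.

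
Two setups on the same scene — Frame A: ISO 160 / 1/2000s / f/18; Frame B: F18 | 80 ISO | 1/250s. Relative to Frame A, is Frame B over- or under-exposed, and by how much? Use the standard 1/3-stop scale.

Aperture: unchanged.
Shutter speed: 1/2000 → 1/1600 → 1/1250 → 1/1000 → 1/800 → 1/640 → 1/500 → 1/400 → 1/320 → 1/250 — 3 stops longer (brighter).
ISO: 160 → 125 → 100 → 80 — 1 stop dropped (darker).
Net: +3 −1 = +2 stops.

2 stops brighter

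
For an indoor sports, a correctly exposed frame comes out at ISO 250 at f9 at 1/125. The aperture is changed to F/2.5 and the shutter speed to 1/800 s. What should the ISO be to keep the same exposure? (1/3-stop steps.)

Aperture: f/9 → f/8 → f/7.1 → f/6.3 → f/5.6 → f/5 → f/4.5 → f/4 → f/3.5 → f/3.2 → f/2.8 → f/2.5 — 3 2/3 stops opened up (brighter).
Shutter speed: 1/125 → 1/160 → 1/200 → 1/250 → 1/320 → 1/400 → 1/500 → 1/640 → 1/800 — 2 2/3 stops shorter (darker).
Net change so far: 1 stop brighter. Offset with the ISO: 250 → 200 → 160 → 125.

ISO 125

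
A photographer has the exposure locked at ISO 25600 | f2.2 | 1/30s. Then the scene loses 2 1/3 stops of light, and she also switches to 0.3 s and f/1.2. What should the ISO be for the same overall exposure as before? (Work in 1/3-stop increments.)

Scene light: 2 1/3 stops darker.
Shutter speed: 1/30 → 1/25 → 1/20 → 1/15 → 1/13 → 1/10 → 1/8 → 1/6 → 1/5 → 1/4 → 0.3 — 3 1/3 stops slower (brighter).
Aperture: f/2.2 → f/2 → f/1.8 → f/1.6 → f/1.4 → f/1.2 — 1 2/3 stops wider (brighter).
Net so far: 2 2/3 stops brighter. ISO: 25600 → 20000 → 16000 → 12800 → 10000 → 8000 → 6400 → 5000 → 4000.

ISO 4000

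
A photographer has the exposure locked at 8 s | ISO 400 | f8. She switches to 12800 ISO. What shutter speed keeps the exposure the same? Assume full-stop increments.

1/4s

ISO: 400 → 800 → 1600 → 3200 → 6400 → 12800 — 5 stops raised (brighter).
Need 5 stops darker from the shutter speed: 8 → 4 → 2 → 1 → 1/2 → 1/4.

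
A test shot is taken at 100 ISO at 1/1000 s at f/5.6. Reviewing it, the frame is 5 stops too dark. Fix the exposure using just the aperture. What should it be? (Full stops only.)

f/1.0

Underexposed by 5 stops → need 5 stops brighter.
Aperture: f/5.6 → f/4 → f/2.8 → f/2 → f/1.4 → f/1.0.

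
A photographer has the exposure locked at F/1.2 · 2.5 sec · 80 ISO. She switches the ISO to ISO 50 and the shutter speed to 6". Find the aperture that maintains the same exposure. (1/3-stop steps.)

f/1.6

ISO: 80 → 64 → 50 — 2/3 stop dropped (darker).
Shutter speed: 2.5 → 3.2 → 4 → 5 → 6 — 1 1/3 stops longer (brighter).
Net change so far: 2/3 stop brighter. Offset with the aperture: f/1.2 → f/1.4 → f/1.6.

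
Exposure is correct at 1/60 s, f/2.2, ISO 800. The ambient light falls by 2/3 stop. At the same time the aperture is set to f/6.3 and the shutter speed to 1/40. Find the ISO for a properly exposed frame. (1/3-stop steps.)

Scene light: 2/3 stop darker.
Aperture: f/2.2 → f/2.5 → f/2.8 → f/3.2 → f/3.5 → f/4 → f/4.5 → f/5 → f/5.6 → f/6.3 — 3 stops narrower (darker).
Shutter speed: 1/60 → 1/50 → 1/40 — 2/3 stop longer (brighter).
Net so far: 3 stops darker. ISO: 800 → 1000 → 1250 → 1600 → 2000 → 2500 → 3200 → 4000 → 5000 → 6400.

ISO 6400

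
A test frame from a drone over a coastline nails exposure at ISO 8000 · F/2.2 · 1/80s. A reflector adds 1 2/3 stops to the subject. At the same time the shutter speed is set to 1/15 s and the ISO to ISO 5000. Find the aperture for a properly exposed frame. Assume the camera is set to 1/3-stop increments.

Scene light: 1 2/3 stops brighter.
Shutter speed: 1/80 → 1/60 → 1/50 → 1/40 → 1/30 → 1/25 → 1/20 → 1/15 — 2 1/3 stops slower (brighter).
ISO: 8000 → 6400 → 5000 — 2/3 stop dropped (darker).
Net so far: 3 1/3 stops brighter. Aperture: f/2.2 → f/2.5 → f/2.8 → f/3.2 → f/3.5 → f/4 → f/4.5 → f/5 → f/5.6 → f/6.3 → f/7.1.

f/7.1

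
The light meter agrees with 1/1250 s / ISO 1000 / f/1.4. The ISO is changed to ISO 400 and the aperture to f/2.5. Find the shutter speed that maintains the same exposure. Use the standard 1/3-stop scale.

1/160s

ISO: 1000 → 800 → 640 → 500 → 400 — 1 1/3 stops dropped (darker).
Aperture: f/1.4 → f/1.6 → f/1.8 → f/2 → f/2.2 → f/2.5 — 1 2/3 stops stopped down (darker).
Net change so far: 3 stops darker. Offset with the shutter speed: 1/1250 → 1/1000 → 1/800 → 1/640 → 1/500 → 1/400 → 1/320 → 1/250 → 1/200 → 1/160.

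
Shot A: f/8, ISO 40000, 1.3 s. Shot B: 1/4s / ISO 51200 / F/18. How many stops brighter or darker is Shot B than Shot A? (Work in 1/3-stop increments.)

4 1/3 stops darker

Aperture: f/8 → f/9 → f/10 → f/11 → f/13 → f/14 → f/16 → f/18 — 2 1/3 stops narrower (darker).
Shutter speed: 1.3 → 1 → 0.8 → 0.6 → 0.5 → 0.4 → 0.3 → 1/4 — 2 1/3 stops faster (darker).
ISO: 40000 → 51200 — 1/3 stop higher (brighter).
Net: −2 1/3 −2 1/3 +1/3 = −4 1/3 stops.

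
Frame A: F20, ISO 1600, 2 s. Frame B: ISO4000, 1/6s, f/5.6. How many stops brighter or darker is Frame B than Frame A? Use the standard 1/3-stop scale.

1 1/3 stops brighter

Aperture: f/20 → f/18 → f/16 → f/14 → f/13 → f/11 → f/10 → f/9 → f/8 → f/7.1 → f/6.3 → f/5.6 — 3 2/3 stops larger aperture (brighter).
Shutter speed: 2 → 1.6 → 1.3 → 1 → 0.8 → 0.6 → 0.5 → 0.4 → 0.3 → 1/4 → 1/5 → 1/6 — 3 2/3 stops shorter (darker).
ISO: 1600 → 2000 → 2500 → 3200 → 4000 — 1 1/3 stops higher (brighter).
Net: +3 2/3 −3 2/3 +1 1/3 = +1 1/3 stops.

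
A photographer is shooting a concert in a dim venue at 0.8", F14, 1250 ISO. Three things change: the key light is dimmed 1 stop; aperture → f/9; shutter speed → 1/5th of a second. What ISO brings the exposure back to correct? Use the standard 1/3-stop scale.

Scene light: 1 stop darker.
Aperture: f/14 → f/13 → f/11 → f/10 → f/9 — 1 1/3 stops larger aperture (brighter).
Shutter speed: 0.8 → 0.6 → 0.5 → 0.4 → 0.3 → 1/4 → 1/5 — 2 stops faster (darker).
Net so far: 1 2/3 stops darker. ISO: 1250 → 1600 → 2000 → 2500 → 3200 → 4000.

ISO 4000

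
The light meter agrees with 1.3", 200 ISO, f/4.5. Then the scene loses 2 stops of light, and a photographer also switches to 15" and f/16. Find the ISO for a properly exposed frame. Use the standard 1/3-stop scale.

Scene light: 2 stops darker.
Shutter speed: 1.3 → 1.6 → 2 → 2.5 → 3.2 → 4 → 5 → 6 → 8 → 10 → 13 → 15 — 3 2/3 stops longer (brighter).
Aperture: f/4.5 → f/5 → f/5.6 → f/6.3 → f/7.1 → f/8 → f/9 → f/10 → f/11 → f/13 → f/14 → f/16 — 3 2/3 stops narrower (darker).
Net so far: 2 stops darker. ISO: 200 → 250 → 320 → 400 → 500 → 640 → 800.

ISO 800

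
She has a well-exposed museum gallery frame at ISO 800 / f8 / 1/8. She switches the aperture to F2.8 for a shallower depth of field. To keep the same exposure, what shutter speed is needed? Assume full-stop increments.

1/60s

Aperture: f/8 → f/5.6 → f/4 → f/2.8 — 3 stops wider (brighter).
Need 3 stops darker from the shutter speed: 1/8 → 1/15 → 1/30 → 1/60.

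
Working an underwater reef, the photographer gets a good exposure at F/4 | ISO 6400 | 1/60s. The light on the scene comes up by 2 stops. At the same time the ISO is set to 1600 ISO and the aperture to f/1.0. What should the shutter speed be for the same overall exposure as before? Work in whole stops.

Scene light: 2 stops brighter.
ISO: 6400 → 3200 → 1600 — 2 stops lower (darker).
Aperture: f/4 → f/2.8 → f/2 → f/1.4 → f/1.0 — 4 stops wider (brighter).
Net so far: 4 stops brighter. Shutter speed: 1/60 → 1/125 → 1/250 → 1/500 → 1/1000.

1/1000s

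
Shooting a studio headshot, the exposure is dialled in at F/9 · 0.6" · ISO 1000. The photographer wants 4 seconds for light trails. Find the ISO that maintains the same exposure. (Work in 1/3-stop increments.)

Shutter speed: 0.6 → 0.8 → 1 → 1.3 → 1.6 → 2 → 2.5 → 3.2 → 4 — 2 2/3 stops longer (brighter).
Need 2 2/3 stops darker from the ISO: 1000 → 800 → 640 → 500 → 400 → 320 → 250 → 200 → 160.

ISO 160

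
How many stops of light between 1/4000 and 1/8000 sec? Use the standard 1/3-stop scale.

1/4000 → 1/5000 → 1/6400 → 1/8000 — count the steps: 3 third-stops = 1 stop.

1 stop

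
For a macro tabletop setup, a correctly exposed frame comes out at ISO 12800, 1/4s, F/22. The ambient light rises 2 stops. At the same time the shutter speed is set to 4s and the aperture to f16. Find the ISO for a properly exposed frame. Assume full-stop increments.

ISO 100

Scene light: 2 stops brighter.
Shutter speed: 1/4 → 1/2 → 1 → 2 → 4 — 4 stops slower (brighter).
Aperture: f/22 → f/16 — 1 stop wider (brighter).
Net so far: 7 stops brighter. ISO: 12800 → 6400 → 3200 → 1600 → 800 → 400 → 200 → 100.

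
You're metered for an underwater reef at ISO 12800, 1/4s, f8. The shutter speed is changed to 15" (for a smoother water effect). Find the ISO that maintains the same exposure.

ISO 200

Shutter speed: 1/4 → 1/2 → 1 → 2 → 4 → 8 → 15 — 6 stops longer (brighter).
Need 6 stops darker from the ISO: 12800 → 6400 → 3200 → 1600 → 800 → 400 → 200.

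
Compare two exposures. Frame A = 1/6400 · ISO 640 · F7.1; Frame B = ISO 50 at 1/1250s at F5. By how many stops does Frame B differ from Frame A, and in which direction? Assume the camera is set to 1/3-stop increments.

Aperture: f/7.1 → f/6.3 → f/5.6 → f/5 — 1 stop wider (brighter).
Shutter speed: 1/6400 → 1/5000 → 1/4000 → 1/3200 → 1/2500 → 1/2000 → 1/1600 → 1/1250 — 2 1/3 stops longer (brighter).
ISO: 640 → 500 → 400 → 320 → 250 → 200 → 160 → 125 → 100 → 80 → 64 → 50 — 3 2/3 stops lower (darker).
Net: +1 +2 1/3 −3 2/3 = −1/3 stops.

1/3 stop darker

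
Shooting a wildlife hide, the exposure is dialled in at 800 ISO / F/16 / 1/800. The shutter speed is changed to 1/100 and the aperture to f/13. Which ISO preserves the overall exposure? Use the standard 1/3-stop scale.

Shutter speed: 1/800 → 1/640 → 1/500 → 1/400 → 1/320 → 1/250 → 1/200 → 1/160 → 1/125 → 1/100 — 3 stops slower (brighter).
Aperture: f/16 → f/14 → f/13 — 2/3 stop wider (brighter).
Net change so far: 3 2/3 stops brighter. Offset with the ISO: 800 → 640 → 500 → 400 → 320 → 250 → 200 → 160 → 125 → 100 → 80 → 64.

ISO 64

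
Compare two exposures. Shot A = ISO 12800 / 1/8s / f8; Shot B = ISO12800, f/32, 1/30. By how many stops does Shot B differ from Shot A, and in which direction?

Aperture: f/8 → f/11 → f/16 → f/22 → f/32 — 4 stops stopped down (darker).
Shutter speed: 1/8 → 1/15 → 1/30 — 2 stops shorter (darker).
ISO: unchanged.
Net: −4 −2 = −6 stops.

6 stops darker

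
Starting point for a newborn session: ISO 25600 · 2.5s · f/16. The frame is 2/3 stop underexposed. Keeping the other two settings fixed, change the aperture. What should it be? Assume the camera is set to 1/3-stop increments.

f/13

Underexposed by 2/3 stop → need 2/3 stop brighter.
Aperture: f/16 → f/14 → f/13.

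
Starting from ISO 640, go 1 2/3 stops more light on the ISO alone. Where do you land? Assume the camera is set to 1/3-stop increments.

ISO 2000

ISO: 640 → 800 → 1000 → 1250 → 1600 → 2000 — 1 2/3 stops raised (brighter).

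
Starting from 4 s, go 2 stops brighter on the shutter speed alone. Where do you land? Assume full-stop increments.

15 s

Shutter speed: 4 → 8 → 15 — 2 stops slower (brighter).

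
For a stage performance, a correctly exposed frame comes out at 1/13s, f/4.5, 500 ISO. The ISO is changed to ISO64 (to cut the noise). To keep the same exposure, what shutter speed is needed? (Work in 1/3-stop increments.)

ISO: 500 → 400 → 320 → 250 → 200 → 160 → 125 → 100 → 80 → 64 — 3 stops dropped (darker).
Need 3 stops brighter from the shutter speed: 1/13 → 1/10 → 1/8 → 1/6 → 1/5 → 1/4 → 0.3 → 0.4 → 0.5 → 0.6.

0.6 s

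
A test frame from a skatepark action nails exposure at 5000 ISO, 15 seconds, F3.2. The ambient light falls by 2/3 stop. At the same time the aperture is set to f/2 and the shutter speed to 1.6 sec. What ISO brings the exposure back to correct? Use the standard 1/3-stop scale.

Scene light: 2/3 stop darker.
Aperture: f/3.2 → f/2.8 → f/2.5 → f/2.2 → f/2 — 1 1/3 stops opened up (brighter).
Shutter speed: 15 → 13 → 10 → 8 → 6 → 5 → 4 → 3.2 → 2.5 → 2 → 1.6 — 3 1/3 stops shorter (darker).
Net so far: 2 2/3 stops darker. ISO: 5000 → 6400 → 8000 → 10000 → 12800 → 16000 → 20000 → 25600 → 32000.

ISO 32000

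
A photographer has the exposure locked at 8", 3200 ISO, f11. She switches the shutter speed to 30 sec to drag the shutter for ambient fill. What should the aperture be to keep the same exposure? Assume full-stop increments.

f/22

Shutter speed: 8 → 15 → 30 — 2 stops slower (brighter).
Need 2 stops darker from the aperture: f/11 → f/16 → f/22.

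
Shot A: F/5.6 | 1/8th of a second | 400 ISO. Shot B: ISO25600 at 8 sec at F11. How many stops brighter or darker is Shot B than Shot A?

10 stops brighter

Aperture: f/5.6 → f/8 → f/11 — 2 stops smaller aperture (darker).
Shutter speed: 1/8 → 1/4 → 1/2 → 1 → 2 → 4 → 8 — 6 stops longer (brighter).
ISO: 400 → 800 → 1600 → 3200 → 6400 → 12800 → 25600 — 6 stops raised (brighter).
Net: −2 +6 +6 = +10 stops.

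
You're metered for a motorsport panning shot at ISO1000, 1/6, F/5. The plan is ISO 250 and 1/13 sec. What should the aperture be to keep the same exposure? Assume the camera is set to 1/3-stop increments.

f/1.8

ISO: 1000 → 800 → 640 → 500 → 400 → 320 → 250 — 2 stops dropped (darker).
Shutter speed: 1/6 → 1/8 → 1/10 → 1/13 — 1 stop faster (darker).
Net change so far: 3 stops darker. Offset with the aperture: f/5 → f/4.5 → f/4 → f/3.5 → f/3.2 → f/2.8 → f/2.5 → f/2.2 → f/2 → f/1.8.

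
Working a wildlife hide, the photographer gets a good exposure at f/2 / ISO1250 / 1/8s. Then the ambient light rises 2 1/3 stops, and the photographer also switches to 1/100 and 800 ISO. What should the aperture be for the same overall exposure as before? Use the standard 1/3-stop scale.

Scene light: 2 1/3 stops brighter.
Shutter speed: 1/8 → 1/10 → 1/13 → 1/15 → 1/20 → 1/25 → 1/30 → 1/40 → 1/50 → 1/60 → 1/80 → 1/100 — 3 2/3 stops faster (darker).
ISO: 1250 → 1000 → 800 — 2/3 stop lower (darker).
Net so far: 2 stops darker. Aperture: f/2 → f/1.8 → f/1.6 → f/1.4 → f/1.2 → f/1.1 → f/1.0.

f/1.0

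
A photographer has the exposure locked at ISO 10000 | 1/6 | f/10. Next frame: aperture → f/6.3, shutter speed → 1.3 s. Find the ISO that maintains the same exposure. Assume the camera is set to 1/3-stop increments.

ISO 500

Aperture: f/10 → f/9 → f/8 → f/7.1 → f/6.3 — 1 1/3 stops larger aperture (brighter).
Shutter speed: 1/6 → 1/5 → 1/4 → 0.3 → 0.4 → 0.5 → 0.6 → 0.8 → 1 → 1.3 — 3 stops longer (brighter).
Net change so far: 4 1/3 stops brighter. Offset with the ISO: 10000 → 8000 → 6400 → 5000 → 4000 → 3200 → 2500 → 2000 → 1600 → 1250 → 1000 → 800 → 640 → 500.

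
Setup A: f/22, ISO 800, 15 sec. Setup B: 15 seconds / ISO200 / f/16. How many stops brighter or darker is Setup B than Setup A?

1 stop darker

Aperture: f/22 → f/16 — 1 stop wider (brighter).
Shutter speed: unchanged.
ISO: 800 → 400 → 200 — 2 stops lower (darker).
Net: +1 −2 = −1 stop.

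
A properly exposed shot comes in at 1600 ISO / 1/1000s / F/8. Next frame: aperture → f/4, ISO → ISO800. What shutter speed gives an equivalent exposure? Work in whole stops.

Aperture: f/8 → f/5.6 → f/4 — 2 stops opened up (brighter).
ISO: 1600 → 800 — 1 stop lower (darker).
Net change so far: 1 stop brighter. Offset with the shutter speed: 1/1000 → 1/2000.

1/2000s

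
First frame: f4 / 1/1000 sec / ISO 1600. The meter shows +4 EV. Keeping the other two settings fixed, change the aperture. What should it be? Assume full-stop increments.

Overexposed by 4 stops → need 4 stops darker.
Aperture: f/4 → f/5.6 → f/8 → f/11 → f/16.

f/16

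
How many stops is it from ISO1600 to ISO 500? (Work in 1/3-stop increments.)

1 2/3 stops

1600 → 1250 → 1000 → 800 → 640 → 500 — count the steps: 5 third-stops = 1 2/3 stops.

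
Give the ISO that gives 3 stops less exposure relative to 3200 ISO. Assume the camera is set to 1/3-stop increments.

ISO: 3200 → 2500 → 2000 → 1600 → 1250 → 1000 → 800 → 640 → 500 → 400 — 3 stops dropped (darker).

ISO 400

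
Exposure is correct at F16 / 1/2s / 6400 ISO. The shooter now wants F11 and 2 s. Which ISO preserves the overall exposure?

Aperture: f/16 → f/11 — 1 stop wider (brighter).
Shutter speed: 1/2 → 1 → 2 — 2 stops slower (brighter).
Net change so far: 3 stops brighter. Offset with the ISO: 6400 → 3200 → 1600 → 800.

ISO 800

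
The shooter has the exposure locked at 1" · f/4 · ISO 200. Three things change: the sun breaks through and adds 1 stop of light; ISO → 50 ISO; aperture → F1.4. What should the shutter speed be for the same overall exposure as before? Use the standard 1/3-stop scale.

Scene light: 1 stop brighter.
ISO: 200 → 160 → 125 → 100 → 80 → 64 → 50 — 2 stops dropped (darker).
Aperture: f/4 → f/3.5 → f/3.2 → f/2.8 → f/2.5 → f/2.2 → f/2 → f/1.8 → f/1.6 → f/1.4 — 3 stops larger aperture (brighter).
Net so far: 2 stops brighter. Shutter speed: 1 → 0.8 → 0.6 → 0.5 → 0.4 → 0.3 → 1/4.

1/4s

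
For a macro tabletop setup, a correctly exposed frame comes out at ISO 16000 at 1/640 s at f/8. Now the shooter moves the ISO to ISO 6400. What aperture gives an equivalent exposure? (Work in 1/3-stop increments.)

ISO: 16000 → 12800 → 10000 → 8000 → 6400 — 1 1/3 stops lower (darker).
Need 1 1/3 stops brighter from the aperture: f/8 → f/7.1 → f/6.3 → f/5.6 → f/5.

f/5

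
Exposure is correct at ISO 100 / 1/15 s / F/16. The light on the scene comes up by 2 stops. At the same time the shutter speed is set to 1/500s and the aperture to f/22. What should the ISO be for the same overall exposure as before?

ISO 1600

Scene light: 2 stops brighter.
Shutter speed: 1/15 → 1/30 → 1/60 → 1/125 → 1/250 → 1/500 — 5 stops faster (darker).
Aperture: f/16 → f/22 — 1 stop stopped down (darker).
Net so far: 4 stops darker. ISO: 100 → 200 → 400 → 800 → 1600.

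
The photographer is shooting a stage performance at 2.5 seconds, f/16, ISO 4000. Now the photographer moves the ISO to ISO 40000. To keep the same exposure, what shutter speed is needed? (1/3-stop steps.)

1/4s

ISO: 4000 → 5000 → 6400 → 8000 → 10000 → 12800 → 16000 → 20000 → 25600 → 32000 → 40000 — 3 1/3 stops raised (brighter).
Need 3 1/3 stops darker from the shutter speed: 2.5 → 2 → 1.6 → 1.3 → 1 → 0.8 → 0.6 → 0.5 → 0.4 → 0.3 → 1/4.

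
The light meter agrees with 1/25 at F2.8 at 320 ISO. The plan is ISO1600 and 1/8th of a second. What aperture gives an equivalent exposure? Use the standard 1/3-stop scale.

ISO: 320 → 400 → 500 → 640 → 800 → 1000 → 1250 → 1600 — 2 1/3 stops raised (brighter).
Shutter speed: 1/25 → 1/20 → 1/15 → 1/13 → 1/10 → 1/8 — 1 2/3 stops longer (brighter).
Net change so far: 4 stops brighter. Offset with the aperture: f/2.8 → f/3.2 → f/3.5 → f/4 → f/4.5 → f/5 → f/5.6 → f/6.3 → f/7.1 → f/8 → f/9 → f/10 → f/11.

f/11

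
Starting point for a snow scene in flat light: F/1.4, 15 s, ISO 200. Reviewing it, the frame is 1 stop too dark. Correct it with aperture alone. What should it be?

Underexposed by 1 stop → need 1 stop brighter.
Aperture: f/1.4 → f/1.0.

f/1.0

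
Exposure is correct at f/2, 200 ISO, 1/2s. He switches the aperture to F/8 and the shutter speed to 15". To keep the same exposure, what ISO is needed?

Aperture: f/2 → f/2.8 → f/4 → f/5.6 → f/8 — 4 stops stopped down (darker).
Shutter speed: 1/2 → 1 → 2 → 4 → 8 → 15 — 5 stops longer (brighter).
Net change so far: 1 stop brighter. Offset with the ISO: 200 → 100.

ISO 100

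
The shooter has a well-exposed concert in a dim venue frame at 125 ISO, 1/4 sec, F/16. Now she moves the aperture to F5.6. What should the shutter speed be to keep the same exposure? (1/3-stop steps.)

Aperture: f/16 → f/14 → f/13 → f/11 → f/10 → f/9 → f/8 → f/7.1 → f/6.3 → f/5.6 — 3 stops larger aperture (brighter).
Need 3 stops darker from the shutter speed: 1/4 → 1/5 → 1/6 → 1/8 → 1/10 → 1/13 → 1/15 → 1/20 → 1/25 → 1/30.

1/30s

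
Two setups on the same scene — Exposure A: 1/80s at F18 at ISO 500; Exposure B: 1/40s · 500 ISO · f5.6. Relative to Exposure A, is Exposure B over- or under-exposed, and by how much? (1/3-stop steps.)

4 1/3 stops brighter

Aperture: f/18 → f/16 → f/14 → f/13 → f/11 → f/10 → f/9 → f/8 → f/7.1 → f/6.3 → f/5.6 — 3 1/3 stops opened up (brighter).
Shutter speed: 1/80 → 1/60 → 1/50 → 1/40 — 1 stop slower (brighter).
ISO: unchanged.
Net: +3 1/3 +1 = +4 1/3 stops.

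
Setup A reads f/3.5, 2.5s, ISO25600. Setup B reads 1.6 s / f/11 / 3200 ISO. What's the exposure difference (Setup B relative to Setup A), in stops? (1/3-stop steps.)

7 stops darker

Aperture: f/3.5 → f/4 → f/4.5 → f/5 → f/5.6 → f/6.3 → f/7.1 → f/8 → f/9 → f/10 → f/11 — 3 1/3 stops narrower (darker).
Shutter speed: 2.5 → 2 → 1.6 — 2/3 stop shorter (darker).
ISO: 25600 → 20000 → 16000 → 12800 → 10000 → 8000 → 6400 → 5000 → 4000 → 3200 — 3 stops lower (darker).
Net: −3 1/3 −2/3 −3 = −7 stops.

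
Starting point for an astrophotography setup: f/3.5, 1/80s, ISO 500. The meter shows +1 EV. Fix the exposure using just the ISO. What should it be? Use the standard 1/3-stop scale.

Overexposed by 1 stop → need 1 stop darker.
ISO: 500 → 400 → 320 → 250.

ISO 250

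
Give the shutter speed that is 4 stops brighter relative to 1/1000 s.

Shutter speed: 1/1000 → 1/500 → 1/250 → 1/125 → 1/60 — 4 stops longer (brighter).

1/60s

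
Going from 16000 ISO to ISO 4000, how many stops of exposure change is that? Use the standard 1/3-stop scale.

16000 → 12800 → 10000 → 8000 → 6400 → 5000 → 4000 — count the steps: 6 third-stops = 2 stops.

2 stops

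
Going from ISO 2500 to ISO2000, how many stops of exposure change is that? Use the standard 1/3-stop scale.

2500 → 2000 — count the steps: 1 third-stops = 1/3 stop.

1/3 stop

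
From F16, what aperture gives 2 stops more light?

Aperture: f/16 → f/11 → f/8 — 2 stops wider (brighter).

f/8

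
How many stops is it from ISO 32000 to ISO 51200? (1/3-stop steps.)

2/3 stop

32000 → 40000 → 51200 — count the steps: 2 third-stops = 2/3 stop.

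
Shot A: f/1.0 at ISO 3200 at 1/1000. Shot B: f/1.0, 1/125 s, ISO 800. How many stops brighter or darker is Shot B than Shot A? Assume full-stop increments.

Aperture: unchanged.
Shutter speed: 1/1000 → 1/500 → 1/250 → 1/125 — 3 stops longer (brighter).
ISO: 3200 → 1600 → 800 — 2 stops lower (darker).
Net: +3 −2 = +1 stop.

1 stop brighter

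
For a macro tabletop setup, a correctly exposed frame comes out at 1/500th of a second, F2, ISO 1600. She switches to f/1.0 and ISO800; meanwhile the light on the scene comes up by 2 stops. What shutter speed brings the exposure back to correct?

1/4000s

Scene light: 2 stops brighter.
Aperture: f/2 → f/1.4 → f/1.0 — 2 stops opened up (brighter).
ISO: 1600 → 800 — 1 stop lower (darker).
Net so far: 3 stops brighter. Shutter speed: 1/500 → 1/1000 → 1/2000 → 1/4000.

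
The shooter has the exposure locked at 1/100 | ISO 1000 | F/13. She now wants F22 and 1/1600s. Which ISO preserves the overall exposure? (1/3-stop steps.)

ISO 51200

Aperture: f/13 → f/14 → f/16 → f/18 → f/20 → f/22 — 1 2/3 stops stopped down (darker).
Shutter speed: 1/100 → 1/125 → 1/160 → 1/200 → 1/250 → 1/320 → 1/400 → 1/500 → 1/640 → 1/800 → 1/1000 → 1/1250 → 1/1600 — 4 stops shorter (darker).
Net change so far: 5 2/3 stops darker. Offset with the ISO: 1000 → 1250 → 1600 → 2000 → 2500 → 3200 → 4000 → 5000 → 6400 → 8000 → 10000 → 12800 → 16000 → 20000 → 25600 → 32000 → 40000 → 51200.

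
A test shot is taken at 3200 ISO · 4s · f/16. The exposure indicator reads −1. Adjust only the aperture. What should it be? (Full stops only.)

Underexposed by 1 stop → need 1 stop brighter.
Aperture: f/16 → f/11.

f/11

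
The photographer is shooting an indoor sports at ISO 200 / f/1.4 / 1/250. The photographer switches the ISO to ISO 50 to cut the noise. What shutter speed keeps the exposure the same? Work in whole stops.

1/60s

ISO: 200 → 100 → 50 — 2 stops lower (darker).
Need 2 stops brighter from the shutter speed: 1/250 → 1/125 → 1/60.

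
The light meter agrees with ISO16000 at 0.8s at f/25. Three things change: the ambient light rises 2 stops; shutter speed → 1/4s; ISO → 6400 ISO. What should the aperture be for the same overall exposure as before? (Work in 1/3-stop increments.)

Scene light: 2 stops brighter.
Shutter speed: 0.8 → 0.6 → 0.5 → 0.4 → 0.3 → 1/4 — 1 2/3 stops shorter (darker).
ISO: 16000 → 12800 → 10000 → 8000 → 6400 — 1 1/3 stops dropped (darker).
Net so far: 1 stop darker. Aperture: f/25 → f/22 → f/20 → f/18.

f/18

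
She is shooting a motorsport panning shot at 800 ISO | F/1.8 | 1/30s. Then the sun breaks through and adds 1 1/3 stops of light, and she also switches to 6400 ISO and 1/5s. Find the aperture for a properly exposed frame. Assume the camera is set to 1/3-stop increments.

f/20

Scene light: 1 1/3 stops brighter.
ISO: 800 → 1000 → 1250 → 1600 → 2000 → 2500 → 3200 → 4000 → 5000 → 6400 — 3 stops raised (brighter).
Shutter speed: 1/30 → 1/25 → 1/20 → 1/15 → 1/13 → 1/10 → 1/8 → 1/6 → 1/5 — 2 2/3 stops slower (brighter).
Net so far: 7 stops brighter. Aperture: f/1.8 → f/2 → f/2.2 → f/2.5 → f/2.8 → f/3.2 → f/3.5 → f/4 → f/4.5 → f/5 → f/5.6 → f/6.3 → f/7.1 → f/8 → f/9 → f/10 → f/11 → f/13 → f/14 → f/16 → f/18 → f/20.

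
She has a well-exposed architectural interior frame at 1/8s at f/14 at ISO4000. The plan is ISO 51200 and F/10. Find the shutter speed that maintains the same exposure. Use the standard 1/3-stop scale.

ISO: 4000 → 5000 → 6400 → 8000 → 10000 → 12800 → 16000 → 20000 → 25600 → 32000 → 40000 → 51200 — 3 2/3 stops raised (brighter).
Aperture: f/14 → f/13 → f/11 → f/10 — 1 stop wider (brighter).
Net change so far: 4 2/3 stops brighter. Offset with the shutter speed: 1/8 → 1/10 → 1/13 → 1/15 → 1/20 → 1/25 → 1/30 → 1/40 → 1/50 → 1/60 → 1/80 → 1/100 → 1/125 → 1/160 → 1/200.

1/200s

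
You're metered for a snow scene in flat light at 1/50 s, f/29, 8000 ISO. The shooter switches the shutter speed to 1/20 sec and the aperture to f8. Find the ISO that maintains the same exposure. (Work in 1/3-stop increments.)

Shutter speed: 1/50 → 1/40 → 1/30 → 1/25 → 1/20 — 1 1/3 stops longer (brighter).
Aperture: f/29 → f/25 → f/22 → f/20 → f/18 → f/16 → f/14 → f/13 → f/11 → f/10 → f/9 → f/8 — 3 2/3 stops wider (brighter).
Net change so far: 5 stops brighter. Offset with the ISO: 8000 → 6400 → 5000 → 4000 → 3200 → 2500 → 2000 → 1600 → 1250 → 1000 → 800 → 640 → 500 → 400 → 320 → 250.

ISO 250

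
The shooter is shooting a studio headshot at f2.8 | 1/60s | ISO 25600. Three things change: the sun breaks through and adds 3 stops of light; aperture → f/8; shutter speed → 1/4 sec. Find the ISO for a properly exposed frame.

Scene light: 3 stops brighter.
Aperture: f/2.8 → f/4 → f/5.6 → f/8 — 3 stops narrower (darker).
Shutter speed: 1/60 → 1/30 → 1/15 → 1/8 → 1/4 — 4 stops slower (brighter).
Net so far: 4 stops brighter. ISO: 25600 → 12800 → 6400 → 3200 → 1600.

ISO 1600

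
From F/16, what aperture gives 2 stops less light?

Aperture: f/16 → f/22 → f/32 — 2 stops smaller aperture (darker).

f/32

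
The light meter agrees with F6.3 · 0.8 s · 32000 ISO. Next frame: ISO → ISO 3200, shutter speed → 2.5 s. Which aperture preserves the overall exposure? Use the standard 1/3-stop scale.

f/3.5

ISO: 32000 → 25600 → 20000 → 16000 → 12800 → 10000 → 8000 → 6400 → 5000 → 4000 → 3200 — 3 1/3 stops dropped (darker).
Shutter speed: 0.8 → 1 → 1.3 → 1.6 → 2 → 2.5 — 1 2/3 stops longer (brighter).
Net change so far: 1 2/3 stops darker. Offset with the aperture: f/6.3 → f/5.6 → f/5 → f/4.5 → f/4 → f/3.5.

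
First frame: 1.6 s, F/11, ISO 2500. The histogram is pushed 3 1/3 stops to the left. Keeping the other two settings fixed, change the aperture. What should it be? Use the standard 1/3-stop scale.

Underexposed by 3 1/3 stops → need 3 1/3 stops brighter.
Aperture: f/11 → f/10 → f/9 → f/8 → f/7.1 → f/6.3 → f/5.6 → f/5 → f/4.5 → f/4 → f/3.5.

f/3.5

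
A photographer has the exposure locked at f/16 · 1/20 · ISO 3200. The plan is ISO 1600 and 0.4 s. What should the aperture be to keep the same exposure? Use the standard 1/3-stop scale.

f/32

ISO: 3200 → 2500 → 2000 → 1600 — 1 stop dropped (darker).
Shutter speed: 1/20 → 1/15 → 1/13 → 1/10 → 1/8 → 1/6 → 1/5 → 1/4 → 0.3 → 0.4 — 3 stops longer (brighter).
Net change so far: 2 stops brighter. Offset with the aperture: f/16 → f/18 → f/20 → f/22 → f/25 → f/29 → f/32.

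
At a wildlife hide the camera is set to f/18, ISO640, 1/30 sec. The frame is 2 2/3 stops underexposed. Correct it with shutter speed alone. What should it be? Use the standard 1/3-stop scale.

1/5s

Underexposed by 2 2/3 stops → need 2 2/3 stops brighter.
Shutter speed: 1/30 → 1/25 → 1/20 → 1/15 → 1/13 → 1/10 → 1/8 → 1/6 → 1/5.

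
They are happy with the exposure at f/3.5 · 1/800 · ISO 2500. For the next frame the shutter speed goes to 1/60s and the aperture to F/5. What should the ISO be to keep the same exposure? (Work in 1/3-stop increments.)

Shutter speed: 1/800 → 1/640 → 1/500 → 1/400 → 1/320 → 1/250 → 1/200 → 1/160 → 1/125 → 1/100 → 1/80 → 1/60 — 3 2/3 stops longer (brighter).
Aperture: f/3.5 → f/4 → f/4.5 → f/5 — 1 stop narrower (darker).
Net change so far: 2 2/3 stops brighter. Offset with the ISO: 2500 → 2000 → 1600 → 1250 → 1000 → 800 → 640 → 500 → 400.

ISO 400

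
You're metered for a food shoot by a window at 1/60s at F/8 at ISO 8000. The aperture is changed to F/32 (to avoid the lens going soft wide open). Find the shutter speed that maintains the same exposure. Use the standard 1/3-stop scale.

1/4s

Aperture: f/8 → f/9 → f/10 → f/11 → f/13 → f/14 → f/16 → f/18 → f/20 → f/22 → f/25 → f/29 → f/32 — 4 stops narrower (darker).
Need 4 stops brighter from the shutter speed: 1/60 → 1/50 → 1/40 → 1/30 → 1/25 → 1/20 → 1/15 → 1/13 → 1/10 → 1/8 → 1/6 → 1/5 → 1/4.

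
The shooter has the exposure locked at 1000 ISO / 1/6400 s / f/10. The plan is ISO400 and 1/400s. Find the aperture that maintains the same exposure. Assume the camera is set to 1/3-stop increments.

ISO: 1000 → 800 → 640 → 500 → 400 — 1 1/3 stops dropped (darker).
Shutter speed: 1/6400 → 1/5000 → 1/4000 → 1/3200 → 1/2500 → 1/2000 → 1/1600 → 1/1250 → 1/1000 → 1/800 → 1/640 → 1/500 → 1/400 — 4 stops slower (brighter).
Net change so far: 2 2/3 stops brighter. Offset with the aperture: f/10 → f/11 → f/13 → f/14 → f/16 → f/18 → f/20 → f/22 → f/25.

f/25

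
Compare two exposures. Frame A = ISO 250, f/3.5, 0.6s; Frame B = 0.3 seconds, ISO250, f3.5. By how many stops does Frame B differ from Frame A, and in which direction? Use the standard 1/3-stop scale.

Aperture: unchanged.
Shutter speed: 0.6 → 0.5 → 0.4 → 0.3 — 1 stop faster (darker).
ISO: unchanged.
Net: −1 = −1 stop.

1 stop darker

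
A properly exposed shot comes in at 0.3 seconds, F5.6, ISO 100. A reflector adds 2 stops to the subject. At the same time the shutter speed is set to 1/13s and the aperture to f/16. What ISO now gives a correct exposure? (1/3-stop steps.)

ISO 800

Scene light: 2 stops brighter.
Shutter speed: 0.3 → 1/4 → 1/5 → 1/6 → 1/8 → 1/10 → 1/13 — 2 stops shorter (darker).
Aperture: f/5.6 → f/6.3 → f/7.1 → f/8 → f/9 → f/10 → f/11 → f/13 → f/14 → f/16 — 3 stops narrower (darker).
Net so far: 3 stops darker. ISO: 100 → 125 → 160 → 200 → 250 → 320 → 400 → 500 → 640 → 800.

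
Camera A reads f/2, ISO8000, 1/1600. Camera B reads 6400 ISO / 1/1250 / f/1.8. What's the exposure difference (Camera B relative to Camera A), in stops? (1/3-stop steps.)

1/3 stop brighter

Aperture: f/2 → f/1.8 — 1/3 stop opened up (brighter).
Shutter speed: 1/1600 → 1/1250 — 1/3 stop longer (brighter).
ISO: 8000 → 6400 — 1/3 stop dropped (darker).
Net: +1/3 +1/3 −1/3 = +1/3 stops.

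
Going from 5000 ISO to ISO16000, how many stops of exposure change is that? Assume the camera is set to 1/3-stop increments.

1 2/3 stops

5000 → 6400 → 8000 → 10000 → 12800 → 16000 — count the steps: 5 third-stops = 1 2/3 stops.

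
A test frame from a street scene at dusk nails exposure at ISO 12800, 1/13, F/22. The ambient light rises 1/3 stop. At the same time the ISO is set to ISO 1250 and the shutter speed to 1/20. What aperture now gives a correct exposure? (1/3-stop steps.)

f/6.3

Scene light: 1/3 stop brighter.
ISO: 12800 → 10000 → 8000 → 6400 → 5000 → 4000 → 3200 → 2500 → 2000 → 1600 → 1250 — 3 1/3 stops lower (darker).
Shutter speed: 1/13 → 1/15 → 1/20 — 2/3 stop shorter (darker).
Net so far: 3 2/3 stops darker. Aperture: f/22 → f/20 → f/18 → f/16 → f/14 → f/13 → f/11 → f/10 → f/9 → f/8 → f/7.1 → f/6.3.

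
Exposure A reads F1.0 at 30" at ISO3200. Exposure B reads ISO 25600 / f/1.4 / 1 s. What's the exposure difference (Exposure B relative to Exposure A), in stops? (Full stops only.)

3 stops darker

Aperture: f/1.0 → f/1.4 — 1 stop narrower (darker).
Shutter speed: 30 → 15 → 8 → 4 → 2 → 1 — 5 stops faster (darker).
ISO: 3200 → 6400 → 12800 → 25600 — 3 stops higher (brighter).
Net: −1 −5 +3 = −3 stops.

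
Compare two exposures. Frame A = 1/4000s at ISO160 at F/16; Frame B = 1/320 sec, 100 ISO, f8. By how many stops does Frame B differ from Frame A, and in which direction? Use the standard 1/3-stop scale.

5 stops brighter

Aperture: f/16 → f/14 → f/13 → f/11 → f/10 → f/9 → f/8 — 2 stops larger aperture (brighter).
Shutter speed: 1/4000 → 1/3200 → 1/2500 → 1/2000 → 1/1600 → 1/1250 → 1/1000 → 1/800 → 1/640 → 1/500 → 1/400 → 1/320 — 3 2/3 stops slower (brighter).
ISO: 160 → 125 → 100 — 2/3 stop lower (darker).
Net: +2 +3 2/3 −2/3 = +5 stops.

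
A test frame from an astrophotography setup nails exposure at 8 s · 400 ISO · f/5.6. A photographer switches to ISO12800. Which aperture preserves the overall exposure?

f/32

ISO: 400 → 800 → 1600 → 3200 → 6400 → 12800 — 5 stops raised (brighter).
Need 5 stops darker from the aperture: f/5.6 → f/8 → f/11 → f/16 → f/22 → f/32.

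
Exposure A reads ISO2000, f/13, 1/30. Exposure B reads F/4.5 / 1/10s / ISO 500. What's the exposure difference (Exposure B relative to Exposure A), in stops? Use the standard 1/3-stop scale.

2 2/3 stops brighter

Aperture: f/13 → f/11 → f/10 → f/9 → f/8 → f/7.1 → f/6.3 → f/5.6 → f/5 → f/4.5 — 3 stops opened up (brighter).
Shutter speed: 1/30 → 1/25 → 1/20 → 1/15 → 1/13 → 1/10 — 1 2/3 stops longer (brighter).
ISO: 2000 → 1600 → 1250 → 1000 → 800 → 640 → 500 — 2 stops dropped (darker).
Net: +3 +1 2/3 −2 = +2 2/3 stops.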